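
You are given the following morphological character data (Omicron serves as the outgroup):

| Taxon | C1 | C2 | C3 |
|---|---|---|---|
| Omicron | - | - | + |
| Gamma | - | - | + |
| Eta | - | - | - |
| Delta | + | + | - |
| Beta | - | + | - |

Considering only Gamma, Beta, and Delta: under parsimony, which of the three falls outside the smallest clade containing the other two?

Character polarity is set by the outgroup: the derived state is whichever differs from the outgroup's state, so for C3 the derived state is '-', and for the remaining characters it is '+'.
C1: derived state '+' in Delta only — an autapomorphy, so it tells us nothing about relationships among taxa.
C2: derived state '+' in Beta and Delta only — synapomorphy for {Beta, Delta}.
Only Beta, Delta, and Eta show the derived state '-' for C3, supporting them as a clade.
Most parsimonious ingroup topology: ((Eta,(Delta,Beta)),Gamma).
Beta and Delta share a more recent common ancestor with each other than either does with Gamma, so Gamma is the least closely related of the three.

Gamma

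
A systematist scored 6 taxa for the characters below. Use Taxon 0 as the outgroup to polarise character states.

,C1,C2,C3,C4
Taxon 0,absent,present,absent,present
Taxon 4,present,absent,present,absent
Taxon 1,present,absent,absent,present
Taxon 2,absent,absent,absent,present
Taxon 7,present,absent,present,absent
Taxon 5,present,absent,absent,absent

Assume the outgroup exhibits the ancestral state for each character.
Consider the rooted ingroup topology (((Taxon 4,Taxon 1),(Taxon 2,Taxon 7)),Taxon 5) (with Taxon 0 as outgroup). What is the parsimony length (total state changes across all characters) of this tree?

Map each character onto (((Taxon 4,Taxon 1),(Taxon 2,Taxon 7)),Taxon 5) (rooted by Taxon 0) and count the minimum state changes it requires (Fitch parsimony):
C1: 2; C2: 1; C3: 2; C4: 3.
Total tree length = 8.

8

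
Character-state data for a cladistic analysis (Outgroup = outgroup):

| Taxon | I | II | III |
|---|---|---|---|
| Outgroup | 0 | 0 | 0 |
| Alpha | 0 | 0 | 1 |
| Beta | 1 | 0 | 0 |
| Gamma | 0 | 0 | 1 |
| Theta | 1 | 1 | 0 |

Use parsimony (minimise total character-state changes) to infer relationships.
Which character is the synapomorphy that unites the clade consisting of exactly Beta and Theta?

I

The outgroup has state '0' for every character, so '1' is the derived state throughout.
Only Beta and Theta show the derived state '1' for I, supporting them as a clade.
II (derived state '1') is unique to Theta (autapomorphy; uninformative for grouping).
Only Alpha and Gamma show the derived state '1' for III, supporting them as a clade.
Most parsimonious ingroup topology: ((Alpha,Gamma),(Beta,Theta)).
The clade {Beta, Theta} is supported by I: its derived state '1' occurs in exactly those taxa and in no other taxon (including the outgroup).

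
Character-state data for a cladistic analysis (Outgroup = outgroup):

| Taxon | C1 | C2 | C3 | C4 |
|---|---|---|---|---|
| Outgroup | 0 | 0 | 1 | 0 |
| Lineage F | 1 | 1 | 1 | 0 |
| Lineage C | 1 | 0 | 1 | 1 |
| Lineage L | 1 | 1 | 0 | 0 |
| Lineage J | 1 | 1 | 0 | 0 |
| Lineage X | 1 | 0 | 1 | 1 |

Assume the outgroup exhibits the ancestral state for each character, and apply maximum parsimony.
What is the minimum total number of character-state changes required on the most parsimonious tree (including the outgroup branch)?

4

Character polarity is set by the outgroup: the derived state is whichever differs from the outgroup's state, so for C3 the derived state is '0', and for the remaining characters it is '1'.
All ingroup taxa share the derived state '1' for C1; it defines the ingroup but does not resolve relationships within it.
Only Lineage F, Lineage J, and Lineage L show the derived state '1' for C2, supporting them as a clade.
C3: derived state '0' in Lineage J and Lineage L only — synapomorphy for {Lineage J, Lineage L}.
C4: derived state '1' in Lineage C and Lineage X only — synapomorphy for {Lineage C, Lineage X}.
Most parsimonious ingroup topology: ((Lineage F,(Lineage L,Lineage J)),(Lineage C,Lineage X)).
Changes per character on this tree: C1: 1; C2: 1; C3: 1; C4: 1.
Total = 4.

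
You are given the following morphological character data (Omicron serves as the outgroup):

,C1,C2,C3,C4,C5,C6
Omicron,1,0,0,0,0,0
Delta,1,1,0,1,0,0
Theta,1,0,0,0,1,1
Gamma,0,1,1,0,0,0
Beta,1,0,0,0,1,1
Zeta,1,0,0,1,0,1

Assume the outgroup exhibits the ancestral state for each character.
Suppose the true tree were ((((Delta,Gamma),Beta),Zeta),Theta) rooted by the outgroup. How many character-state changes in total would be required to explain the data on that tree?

9

Map each character onto ((((Delta,Gamma),Beta),Zeta),Theta) (rooted by Omicron) and count the minimum state changes it requires (Fitch parsimony):
C1: 1; C2: 1; C3: 1; C4: 2; C5: 2; C6: 2.
Total tree length = 9.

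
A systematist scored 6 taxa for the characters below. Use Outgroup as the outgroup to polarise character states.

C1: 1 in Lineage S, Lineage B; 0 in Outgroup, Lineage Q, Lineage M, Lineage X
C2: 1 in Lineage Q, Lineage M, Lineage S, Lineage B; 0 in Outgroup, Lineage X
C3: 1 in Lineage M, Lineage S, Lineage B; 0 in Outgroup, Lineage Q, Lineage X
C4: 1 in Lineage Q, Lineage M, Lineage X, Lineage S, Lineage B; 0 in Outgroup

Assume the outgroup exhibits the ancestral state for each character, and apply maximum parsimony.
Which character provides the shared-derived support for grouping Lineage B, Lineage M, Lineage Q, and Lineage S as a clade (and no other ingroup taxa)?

The outgroup has state '0' for every character, so '1' is the derived state throughout.
C1: derived state '1' in Lineage B and Lineage S only — synapomorphy for {Lineage B, Lineage S}.
Only Lineage B, Lineage M, Lineage Q, and Lineage S show the derived state '1' for C2, supporting them as a clade.
C3: derived state '1' in Lineage B, Lineage M, and Lineage S only — synapomorphy for {Lineage B, Lineage M, Lineage S}.
All ingroup taxa share the derived state '1' for C4; it defines the ingroup but does not resolve relationships within it.
Most parsimonious ingroup topology: ((Lineage Q,(Lineage M,(Lineage S,Lineage B))),Lineage X).
The clade {Lineage B, Lineage M, Lineage Q, Lineage S} is supported by C2: its derived state '1' occurs in exactly those taxa and in no other taxon (including the outgroup).

C2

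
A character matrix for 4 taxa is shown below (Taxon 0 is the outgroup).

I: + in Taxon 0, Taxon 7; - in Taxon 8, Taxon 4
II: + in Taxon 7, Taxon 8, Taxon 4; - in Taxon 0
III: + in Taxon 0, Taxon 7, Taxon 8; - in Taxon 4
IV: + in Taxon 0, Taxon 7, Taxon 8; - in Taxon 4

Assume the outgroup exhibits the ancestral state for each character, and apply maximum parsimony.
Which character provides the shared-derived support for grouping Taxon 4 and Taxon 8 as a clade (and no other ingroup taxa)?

I

Character polarity is set by the outgroup: the derived state is whichever differs from the outgroup's state, so for I, III, IV the derived state is '-', and for the remaining characters it is '+'.
Only Taxon 4 and Taxon 8 show the derived state '-' for I, supporting them as a clade.
II (derived state '+') is shared by all ingroup taxa — unites the whole ingroup.
III (derived state '-') is unique to Taxon 4 (autapomorphy; uninformative for grouping).
IV: derived state '-' in Taxon 4 only — an autapomorphy, so it tells us nothing about relationships among taxa.
Most parsimonious ingroup topology: (Taxon 7,(Taxon 8,Taxon 4)).
The clade {Taxon 4, Taxon 8} is supported by I: its derived state '-' occurs in exactly those taxa and in no other taxon (including the outgroup).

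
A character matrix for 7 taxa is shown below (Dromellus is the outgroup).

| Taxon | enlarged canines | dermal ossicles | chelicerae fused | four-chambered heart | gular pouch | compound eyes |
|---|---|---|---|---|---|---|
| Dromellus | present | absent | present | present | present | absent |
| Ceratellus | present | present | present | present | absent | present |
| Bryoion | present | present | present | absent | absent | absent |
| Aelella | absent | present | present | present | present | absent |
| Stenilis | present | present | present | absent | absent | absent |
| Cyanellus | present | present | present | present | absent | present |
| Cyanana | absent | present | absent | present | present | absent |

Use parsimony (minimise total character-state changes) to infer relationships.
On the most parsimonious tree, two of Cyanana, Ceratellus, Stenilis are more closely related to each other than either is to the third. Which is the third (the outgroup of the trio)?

Character polarity is set by the outgroup: the derived state is whichever differs from the outgroup's state, so for enlarged canines, chelicerae fused, four-chambered heart, gular pouch the derived state is 'absent', and for the remaining characters it is 'present'.
enlarged canines (derived state 'absent') is shared by Aelella and Cyanana — a synapomorphy uniting that clade.
dermal ossicles (derived state 'present') is shared by all ingroup taxa — unites the whole ingroup.
chelicerae fused: derived state 'absent' in Cyanana only — an autapomorphy, so it tells us nothing about relationships among taxa.
Only Bryoion and Stenilis show the derived state 'absent' for four-chambered heart, supporting them as a clade.
Only Bryoion, Ceratellus, Cyanellus, and Stenilis show the derived state 'absent' for gular pouch, supporting them as a clade.
Only Ceratellus and Cyanellus show the derived state 'present' for compound eyes, supporting them as a clade.
Most parsimonious ingroup topology: (((Ceratellus,Cyanellus),(Bryoion,Stenilis)),(Aelella,Cyanana)).
Stenilis and Ceratellus share a more recent common ancestor with each other than either does with Cyanana, so Cyanana is the least closely related of the three.

Cyanana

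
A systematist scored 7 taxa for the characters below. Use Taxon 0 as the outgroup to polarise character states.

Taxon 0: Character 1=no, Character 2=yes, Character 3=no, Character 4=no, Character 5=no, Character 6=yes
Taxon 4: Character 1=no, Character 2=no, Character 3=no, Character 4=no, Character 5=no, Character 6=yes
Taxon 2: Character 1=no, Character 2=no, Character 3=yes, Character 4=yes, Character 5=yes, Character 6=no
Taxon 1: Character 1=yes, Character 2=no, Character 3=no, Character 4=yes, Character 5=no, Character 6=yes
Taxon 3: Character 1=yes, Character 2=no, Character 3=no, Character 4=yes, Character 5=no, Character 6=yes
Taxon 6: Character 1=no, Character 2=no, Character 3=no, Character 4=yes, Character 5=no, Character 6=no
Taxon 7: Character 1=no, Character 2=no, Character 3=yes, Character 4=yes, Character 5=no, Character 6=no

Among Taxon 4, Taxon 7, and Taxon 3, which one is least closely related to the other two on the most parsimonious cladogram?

Taxon 4

Character polarity is set by the outgroup: the derived state is whichever differs from the outgroup's state, so for Character 2, Character 6 the derived state is 'no', and for the remaining characters it is 'yes'.
Character 1 (derived state 'yes') is shared by Taxon 1 and Taxon 3 — a synapomorphy uniting that clade.
Character 2 (derived state 'no') is shared by all ingroup taxa — unites the whole ingroup.
Character 3: derived state 'yes' in Taxon 2 and Taxon 7 only — synapomorphy for {Taxon 2, Taxon 7}.
Only Taxon 1, Taxon 2, Taxon 3, Taxon 6, and Taxon 7 show the derived state 'yes' for Character 4, supporting them as a clade.
Character 5 (derived state 'yes') is unique to Taxon 2 (autapomorphy; uninformative for grouping).
Character 6: derived state 'no' in Taxon 2, Taxon 6, and Taxon 7 only — synapomorphy for {Taxon 2, Taxon 6, Taxon 7}.
Most parsimonious ingroup topology: (Taxon 4,(((Taxon 2,Taxon 7),Taxon 6),(Taxon 1,Taxon 3))).
Taxon 7 and Taxon 3 share a more recent common ancestor with each other than either does with Taxon 4, so Taxon 4 is the least closely related of the three.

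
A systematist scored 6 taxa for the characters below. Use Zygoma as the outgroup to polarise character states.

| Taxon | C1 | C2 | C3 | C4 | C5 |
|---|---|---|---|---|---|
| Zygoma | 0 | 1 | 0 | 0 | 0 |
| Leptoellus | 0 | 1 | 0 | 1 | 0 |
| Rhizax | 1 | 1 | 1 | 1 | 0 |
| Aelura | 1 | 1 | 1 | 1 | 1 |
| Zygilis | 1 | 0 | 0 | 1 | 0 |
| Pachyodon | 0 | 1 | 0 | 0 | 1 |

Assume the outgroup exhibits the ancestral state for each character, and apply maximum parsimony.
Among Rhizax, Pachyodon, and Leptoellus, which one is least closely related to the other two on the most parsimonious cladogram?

Pachyodon

Character polarity is set by the outgroup: the derived state is whichever differs from the outgroup's state, so for C2 the derived state is '0', and for the remaining characters it is '1'.
Only Aelura, Rhizax, and Zygilis show the derived state '1' for C1, supporting them as a clade.
C2: derived state '0' in Zygilis only — an autapomorphy, so it tells us nothing about relationships among taxa.
C3 (derived state '1') is shared by Aelura and Rhizax — a synapomorphy uniting that clade.
C4: derived state '1' in Aelura, Leptoellus, Rhizax, and Zygilis only — synapomorphy for {Aelura, Leptoellus, Rhizax, Zygilis}.
C5 (state '1') occurs in Aelura and Pachyodon but conflicts with the nesting implied by the other characters — most parsimoniously interpreted as homoplasy.
Most parsimonious ingroup topology: ((Leptoellus,((Rhizax,Aelura),Zygilis)),Pachyodon).
Rhizax and Leptoellus share a more recent common ancestor with each other than either does with Pachyodon, so Pachyodon is the least closely related of the three.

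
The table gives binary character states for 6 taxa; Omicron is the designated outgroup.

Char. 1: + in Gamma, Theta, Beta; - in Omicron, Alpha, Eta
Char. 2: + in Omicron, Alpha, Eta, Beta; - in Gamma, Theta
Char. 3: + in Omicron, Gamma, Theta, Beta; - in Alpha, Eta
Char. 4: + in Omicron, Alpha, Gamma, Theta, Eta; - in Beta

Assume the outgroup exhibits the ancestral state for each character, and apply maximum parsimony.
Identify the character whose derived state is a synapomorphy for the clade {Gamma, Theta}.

Char. 2

Character polarity is set by the outgroup: the derived state is whichever differs from the outgroup's state, so for Char. 2, Char. 3, Char. 4 the derived state is '-', and for the remaining characters it is '+'.
Char. 1: derived state '+' in Beta, Gamma, and Theta only — synapomorphy for {Beta, Gamma, Theta}.
Only Gamma and Theta show the derived state '-' for Char. 2, supporting them as a clade.
Char. 3: derived state '-' in Alpha and Eta only — synapomorphy for {Alpha, Eta}.
Char. 4: derived state '-' in Beta only — an autapomorphy, so it tells us nothing about relationships among taxa.
Most parsimonious ingroup topology: ((Alpha,Eta),((Gamma,Theta),Beta)).
The clade {Gamma, Theta} is supported by Char. 2: its derived state '-' occurs in exactly those taxa and in no other taxon (including the outgroup).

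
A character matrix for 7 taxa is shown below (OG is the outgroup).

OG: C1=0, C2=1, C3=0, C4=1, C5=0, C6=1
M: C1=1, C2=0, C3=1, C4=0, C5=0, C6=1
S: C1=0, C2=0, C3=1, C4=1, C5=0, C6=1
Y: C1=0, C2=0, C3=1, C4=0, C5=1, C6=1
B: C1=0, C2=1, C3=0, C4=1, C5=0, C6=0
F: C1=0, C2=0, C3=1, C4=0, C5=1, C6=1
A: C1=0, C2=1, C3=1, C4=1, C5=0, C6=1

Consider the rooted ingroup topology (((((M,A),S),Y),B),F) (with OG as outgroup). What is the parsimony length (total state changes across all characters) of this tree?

Map each character onto (((((M,A),S),Y),B),F) (rooted by OG) and count the minimum state changes it requires (Fitch parsimony):
C1: 1; C2: 3; C3: 2; C4: 3; C5: 2; C6: 1.
Total tree length = 12.

12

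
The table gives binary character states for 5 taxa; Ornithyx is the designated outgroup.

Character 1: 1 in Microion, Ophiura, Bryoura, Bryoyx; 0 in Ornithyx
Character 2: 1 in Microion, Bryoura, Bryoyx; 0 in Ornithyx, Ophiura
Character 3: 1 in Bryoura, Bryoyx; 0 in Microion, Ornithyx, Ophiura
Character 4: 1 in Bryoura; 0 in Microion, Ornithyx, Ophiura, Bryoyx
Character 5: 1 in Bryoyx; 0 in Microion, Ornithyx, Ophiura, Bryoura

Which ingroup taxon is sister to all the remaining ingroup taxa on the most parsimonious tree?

Ophiura

The outgroup has state '0' for every character, so '1' is the derived state throughout.
All ingroup taxa share the derived state '1' for Character 1; it defines the ingroup but does not resolve relationships within it.
Character 2: derived state '1' in Bryoura, Bryoyx, and Microion only — synapomorphy for {Bryoura, Bryoyx, Microion}.
Only Bryoura and Bryoyx show the derived state '1' for Character 3, supporting them as a clade.
Character 4 (derived state '1') is unique to Bryoura (autapomorphy; uninformative for grouping).
Character 5: derived state '1' in Bryoyx only — an autapomorphy, so it tells us nothing about relationships among taxa.
Most parsimonious ingroup topology: ((Microion,(Bryoura,Bryoyx)),Ophiura).
Ophiura is sister to the clade containing all other ingroup taxa, so it is the earliest-diverging (most basal) ingroup lineage.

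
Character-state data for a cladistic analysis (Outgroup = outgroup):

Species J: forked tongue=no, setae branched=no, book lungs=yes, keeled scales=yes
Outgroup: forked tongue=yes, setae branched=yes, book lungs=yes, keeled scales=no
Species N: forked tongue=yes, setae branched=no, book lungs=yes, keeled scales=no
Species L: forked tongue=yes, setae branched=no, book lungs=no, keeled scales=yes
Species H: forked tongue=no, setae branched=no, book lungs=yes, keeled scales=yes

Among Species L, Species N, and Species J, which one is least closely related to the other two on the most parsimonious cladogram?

Character polarity is set by the outgroup: the derived state is whichever differs from the outgroup's state, so for forked tongue, setae branched, book lungs the derived state is 'no', and for the remaining characters it is 'yes'.
forked tongue (derived state 'no') is shared by Species H and Species J — a synapomorphy uniting that clade.
All ingroup taxa share the derived state 'no' for setae branched; it defines the ingroup but does not resolve relationships within it.
book lungs: derived state 'no' in Species L only — an autapomorphy, so it tells us nothing about relationships among taxa.
keeled scales (derived state 'yes') is shared by Species H, Species J, and Species L — a synapomorphy uniting that clade.
Most parsimonious ingroup topology: (((Species J,Species H),Species L),Species N).
Species J and Species L share a more recent common ancestor with each other than either does with Species N, so Species N is the least closely related of the three.

Species N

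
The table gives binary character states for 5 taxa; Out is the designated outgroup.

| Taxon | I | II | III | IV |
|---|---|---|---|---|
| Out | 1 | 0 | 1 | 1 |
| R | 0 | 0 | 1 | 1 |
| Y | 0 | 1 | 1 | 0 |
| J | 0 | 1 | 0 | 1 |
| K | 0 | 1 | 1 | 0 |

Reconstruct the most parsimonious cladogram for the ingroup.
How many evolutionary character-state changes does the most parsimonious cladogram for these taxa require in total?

Character polarity is set by the outgroup: the derived state is whichever differs from the outgroup's state, so for I, III, IV the derived state is '0', and for the remaining characters it is '1'.
All ingroup taxa share the derived state '0' for I; it defines the ingroup but does not resolve relationships within it.
II (derived state '1') is shared by J, K, and Y — a synapomorphy uniting that clade.
III: derived state '0' in J only — an autapomorphy, so it tells us nothing about relationships among taxa.
Only K and Y show the derived state '0' for IV, supporting them as a clade.
Most parsimonious ingroup topology: (R,((Y,K),J)).
Changes per character on this tree: I: 1; II: 1; III: 1; IV: 1.
Total = 4.

4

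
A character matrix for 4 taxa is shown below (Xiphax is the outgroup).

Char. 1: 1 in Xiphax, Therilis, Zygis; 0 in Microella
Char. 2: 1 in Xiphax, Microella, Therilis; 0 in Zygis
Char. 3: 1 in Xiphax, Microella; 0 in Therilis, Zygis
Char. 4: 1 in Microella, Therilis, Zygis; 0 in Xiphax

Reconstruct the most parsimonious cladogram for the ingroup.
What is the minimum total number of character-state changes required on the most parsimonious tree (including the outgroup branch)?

4

Character polarity is set by the outgroup: the derived state is whichever differs from the outgroup's state, so for Char. 1, Char. 2, Char. 3 the derived state is '0', and for the remaining characters it is '1'.
Char. 1: derived state '0' in Microella only — an autapomorphy, so it tells us nothing about relationships among taxa.
Char. 2: derived state '0' in Zygis only — an autapomorphy, so it tells us nothing about relationships among taxa.
Char. 3: derived state '0' in Therilis and Zygis only — synapomorphy for {Therilis, Zygis}.
Char. 4 (derived state '1') is shared by all ingroup taxa — unites the whole ingroup.
Most parsimonious ingroup topology: (Microella,(Therilis,Zygis)).
Changes per character on this tree: Char. 1: 1; Char. 2: 1; Char. 3: 1; Char. 4: 1.
Total = 4.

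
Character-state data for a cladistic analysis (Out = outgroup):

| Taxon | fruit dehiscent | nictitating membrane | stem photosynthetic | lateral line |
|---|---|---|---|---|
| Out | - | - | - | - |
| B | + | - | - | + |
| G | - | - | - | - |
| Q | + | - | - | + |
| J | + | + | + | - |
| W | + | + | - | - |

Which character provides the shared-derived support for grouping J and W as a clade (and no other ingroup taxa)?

nictitating membrane

The outgroup has state '-' for every character, so '+' is the derived state throughout.
fruit dehiscent: derived state '+' in B, J, Q, and W only — synapomorphy for {B, J, Q, W}.
nictitating membrane (derived state '+') is shared by J and W — a synapomorphy uniting that clade.
stem photosynthetic (derived state '+') is unique to J (autapomorphy; uninformative for grouping).
lateral line (derived state '+') is shared by B and Q — a synapomorphy uniting that clade.
Most parsimonious ingroup topology: (((B,Q),(J,W)),G).
The clade {J, W} is supported by nictitating membrane: its derived state '+' occurs in exactly those taxa and in no other taxon (including the outgroup).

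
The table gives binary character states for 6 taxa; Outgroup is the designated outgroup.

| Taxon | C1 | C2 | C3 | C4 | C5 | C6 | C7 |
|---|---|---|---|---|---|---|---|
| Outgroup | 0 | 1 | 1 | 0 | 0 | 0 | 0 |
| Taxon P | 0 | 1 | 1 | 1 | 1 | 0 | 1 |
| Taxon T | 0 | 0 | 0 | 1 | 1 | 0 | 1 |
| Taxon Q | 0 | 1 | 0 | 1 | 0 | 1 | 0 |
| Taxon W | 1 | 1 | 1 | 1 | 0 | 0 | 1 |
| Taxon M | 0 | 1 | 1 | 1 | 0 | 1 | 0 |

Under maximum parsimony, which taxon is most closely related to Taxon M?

Taxon Q

Character polarity is set by the outgroup: the derived state is whichever differs from the outgroup's state, so for C2, C3 the derived state is '0', and for the remaining characters it is '1'.
C1 (derived state '1') is unique to Taxon W (autapomorphy; uninformative for grouping).
C2: derived state '0' in Taxon T only — an autapomorphy, so it tells us nothing about relationships among taxa.
C3 groups Taxon Q and Taxon T, which is incompatible with the clades supported by the remaining characters; treating it as convergent (homoplasy) costs fewer steps than any alternative tree.
C4 (derived state '1') is shared by all ingroup taxa — unites the whole ingroup.
C5: derived state '1' in Taxon P and Taxon T only — synapomorphy for {Taxon P, Taxon T}.
Only Taxon M and Taxon Q show the derived state '1' for C6, supporting them as a clade.
C7 (derived state '1') is shared by Taxon P, Taxon T, and Taxon W — a synapomorphy uniting that clade.
Most parsimonious ingroup topology: ((Taxon Q,Taxon M),((Taxon P,Taxon T),Taxon W)).
Taxon M and Taxon Q form a cherry on this tree, so they are sister taxa.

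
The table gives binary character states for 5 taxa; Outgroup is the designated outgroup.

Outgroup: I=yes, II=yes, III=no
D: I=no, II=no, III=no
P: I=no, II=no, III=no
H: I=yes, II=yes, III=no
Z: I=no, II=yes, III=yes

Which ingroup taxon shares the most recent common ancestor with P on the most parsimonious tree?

D

Character polarity is set by the outgroup: the derived state is whichever differs from the outgroup's state, so for I, II the derived state is 'no', and for the remaining characters it is 'yes'.
I: derived state 'no' in D, P, and Z only — synapomorphy for {D, P, Z}.
II: derived state 'no' in D and P only — synapomorphy for {D, P}.
III: derived state 'yes' in Z only — an autapomorphy, so it tells us nothing about relationships among taxa.
Most parsimonious ingroup topology: (((D,P),Z),H).
P and D form a cherry on this tree, so they are sister taxa.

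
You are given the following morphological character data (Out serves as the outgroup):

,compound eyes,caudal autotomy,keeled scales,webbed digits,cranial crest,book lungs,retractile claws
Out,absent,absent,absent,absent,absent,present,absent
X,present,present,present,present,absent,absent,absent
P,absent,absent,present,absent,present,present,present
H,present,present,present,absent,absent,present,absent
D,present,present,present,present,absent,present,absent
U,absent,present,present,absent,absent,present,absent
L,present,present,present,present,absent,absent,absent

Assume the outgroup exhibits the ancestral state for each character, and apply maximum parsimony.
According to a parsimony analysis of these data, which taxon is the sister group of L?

X

Character polarity is set by the outgroup: the derived state is whichever differs from the outgroup's state, so for book lungs the derived state is 'absent', and for the remaining characters it is 'present'.
Only D, H, L, and X show the derived state 'present' for compound eyes, supporting them as a clade.
Only D, H, L, U, and X show the derived state 'present' for caudal autotomy, supporting them as a clade.
keeled scales (derived state 'present') is shared by all ingroup taxa — unites the whole ingroup.
webbed digits (derived state 'present') is shared by D, L, and X — a synapomorphy uniting that clade.
cranial crest (derived state 'present') is unique to P (autapomorphy; uninformative for grouping).
book lungs (derived state 'absent') is shared by L and X — a synapomorphy uniting that clade.
retractile claws: derived state 'present' in P only — an autapomorphy, so it tells us nothing about relationships among taxa.
Most parsimonious ingroup topology: (((((X,L),D),H),U),P).
L and X form a cherry on this tree, so they are sister taxa.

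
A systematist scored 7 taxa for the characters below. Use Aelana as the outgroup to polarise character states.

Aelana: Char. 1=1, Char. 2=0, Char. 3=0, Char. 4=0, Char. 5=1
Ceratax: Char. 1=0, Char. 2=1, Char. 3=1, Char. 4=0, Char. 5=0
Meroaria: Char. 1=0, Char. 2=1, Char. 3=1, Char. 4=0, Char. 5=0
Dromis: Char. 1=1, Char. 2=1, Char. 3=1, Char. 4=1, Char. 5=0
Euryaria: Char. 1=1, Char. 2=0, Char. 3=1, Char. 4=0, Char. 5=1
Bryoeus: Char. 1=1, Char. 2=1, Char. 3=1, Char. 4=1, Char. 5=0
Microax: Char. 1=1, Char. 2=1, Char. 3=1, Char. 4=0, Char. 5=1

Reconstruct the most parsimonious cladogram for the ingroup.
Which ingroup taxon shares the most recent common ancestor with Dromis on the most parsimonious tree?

Character polarity is set by the outgroup: the derived state is whichever differs from the outgroup's state, so for Char. 1, Char. 5 the derived state is '0', and for the remaining characters it is '1'.
Only Ceratax and Meroaria show the derived state '0' for Char. 1, supporting them as a clade.
Char. 2: derived state '1' in Bryoeus, Ceratax, Dromis, Meroaria, and Microax only — synapomorphy for {Bryoeus, Ceratax, Dromis, Meroaria, Microax}.
All ingroup taxa share the derived state '1' for Char. 3; it defines the ingroup but does not resolve relationships within it.
Char. 4: derived state '1' in Bryoeus and Dromis only — synapomorphy for {Bryoeus, Dromis}.
Char. 5 (derived state '0') is shared by Bryoeus, Ceratax, Dromis, and Meroaria — a synapomorphy uniting that clade.
Most parsimonious ingroup topology: ((((Ceratax,Meroaria),(Dromis,Bryoeus)),Microax),Euryaria).
Dromis and Bryoeus form a cherry on this tree, so they are sister taxa.

Bryoeus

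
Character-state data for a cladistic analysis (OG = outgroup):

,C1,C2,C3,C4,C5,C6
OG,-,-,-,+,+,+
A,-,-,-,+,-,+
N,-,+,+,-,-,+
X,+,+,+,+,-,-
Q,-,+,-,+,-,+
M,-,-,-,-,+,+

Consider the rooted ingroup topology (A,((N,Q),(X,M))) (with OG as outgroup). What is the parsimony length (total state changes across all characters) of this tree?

Map each character onto (A,((N,Q),(X,M))) (rooted by OG) and count the minimum state changes it requires (Fitch parsimony):
C1: 1; C2: 2; C3: 2; C4: 2; C5: 2; C6: 1.
Total tree length = 10.

10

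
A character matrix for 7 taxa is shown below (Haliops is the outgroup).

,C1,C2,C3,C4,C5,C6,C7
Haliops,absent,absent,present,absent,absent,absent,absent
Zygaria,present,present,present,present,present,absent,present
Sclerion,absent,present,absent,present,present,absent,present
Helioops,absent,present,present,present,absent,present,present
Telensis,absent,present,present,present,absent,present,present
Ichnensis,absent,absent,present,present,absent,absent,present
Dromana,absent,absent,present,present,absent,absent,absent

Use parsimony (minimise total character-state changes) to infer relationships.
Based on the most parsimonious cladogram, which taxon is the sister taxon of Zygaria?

Sclerion

Character polarity is set by the outgroup: the derived state is whichever differs from the outgroup's state, so for C3 the derived state is 'absent', and for the remaining characters it is 'present'.
C1: derived state 'present' in Zygaria only — an autapomorphy, so it tells us nothing about relationships among taxa.
Only Helioops, Sclerion, Telensis, and Zygaria show the derived state 'present' for C2, supporting them as a clade.
C3: derived state 'absent' in Sclerion only — an autapomorphy, so it tells us nothing about relationships among taxa.
All ingroup taxa share the derived state 'present' for C4; it defines the ingroup but does not resolve relationships within it.
C5: derived state 'present' in Sclerion and Zygaria only — synapomorphy for {Sclerion, Zygaria}.
C6 (derived state 'present') is shared by Helioops and Telensis — a synapomorphy uniting that clade.
Only Helioops, Ichnensis, Sclerion, Telensis, and Zygaria show the derived state 'present' for C7, supporting them as a clade.
Most parsimonious ingroup topology: ((((Zygaria,Sclerion),(Helioops,Telensis)),Ichnensis),Dromana).
Zygaria and Sclerion form a cherry on this tree, so they are sister taxa.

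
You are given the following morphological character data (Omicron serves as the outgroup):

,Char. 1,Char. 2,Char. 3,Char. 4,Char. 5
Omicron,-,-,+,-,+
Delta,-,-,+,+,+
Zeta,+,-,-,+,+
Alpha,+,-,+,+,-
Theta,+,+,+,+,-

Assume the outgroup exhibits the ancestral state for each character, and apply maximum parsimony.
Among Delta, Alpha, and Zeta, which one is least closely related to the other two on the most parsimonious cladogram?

Character polarity is set by the outgroup: the derived state is whichever differs from the outgroup's state, so for Char. 3, Char. 5 the derived state is '-', and for the remaining characters it is '+'.
Only Alpha, Theta, and Zeta show the derived state '+' for Char. 1, supporting them as a clade.
Char. 2: derived state '+' in Theta only — an autapomorphy, so it tells us nothing about relationships among taxa.
Char. 3 (derived state '-') is unique to Zeta (autapomorphy; uninformative for grouping).
All ingroup taxa share the derived state '+' for Char. 4; it defines the ingroup but does not resolve relationships within it.
Only Alpha and Theta show the derived state '-' for Char. 5, supporting them as a clade.
Most parsimonious ingroup topology: (Delta,(Zeta,(Alpha,Theta))).
Zeta and Alpha share a more recent common ancestor with each other than either does with Delta, so Delta is the least closely related of the three.

Delta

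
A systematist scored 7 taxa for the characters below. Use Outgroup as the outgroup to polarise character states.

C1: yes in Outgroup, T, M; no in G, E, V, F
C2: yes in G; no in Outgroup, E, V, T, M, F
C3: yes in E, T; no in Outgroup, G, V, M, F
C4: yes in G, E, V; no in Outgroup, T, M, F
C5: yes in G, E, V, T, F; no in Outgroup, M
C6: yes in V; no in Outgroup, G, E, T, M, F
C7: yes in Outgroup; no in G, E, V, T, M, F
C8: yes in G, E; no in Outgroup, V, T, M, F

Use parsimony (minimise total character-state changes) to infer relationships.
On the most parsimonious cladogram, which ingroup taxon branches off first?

M

Character polarity is set by the outgroup: the derived state is whichever differs from the outgroup's state, so for C1, C7 the derived state is 'no', and for the remaining characters it is 'yes'.
C1: derived state 'no' in E, F, G, and V only — synapomorphy for {E, F, G, V}.
C2: derived state 'yes' in G only — an autapomorphy, so it tells us nothing about relationships among taxa.
C3 (state 'yes') occurs in E and T but conflicts with the nesting implied by the other characters — most parsimoniously interpreted as homoplasy.
C4: derived state 'yes' in E, G, and V only — synapomorphy for {E, G, V}.
C5: derived state 'yes' in E, F, G, T, and V only — synapomorphy for {E, F, G, T, V}.
C6: derived state 'yes' in V only — an autapomorphy, so it tells us nothing about relationships among taxa.
C7 (derived state 'no') is shared by all ingroup taxa — unites the whole ingroup.
C8 (derived state 'yes') is shared by E and G — a synapomorphy uniting that clade.
Most parsimonious ingroup topology: (((((G,E),V),F),T),M).
M is sister to the clade containing all other ingroup taxa, so it is the earliest-diverging (most basal) ingroup lineage.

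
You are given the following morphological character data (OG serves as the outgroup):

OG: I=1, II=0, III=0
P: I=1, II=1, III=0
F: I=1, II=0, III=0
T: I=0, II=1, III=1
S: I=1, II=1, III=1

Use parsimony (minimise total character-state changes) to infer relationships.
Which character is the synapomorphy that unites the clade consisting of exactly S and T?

III

Character polarity is set by the outgroup: the derived state is whichever differs from the outgroup's state, so for I the derived state is '0', and for the remaining characters it is '1'.
I: derived state '0' in T only — an autapomorphy, so it tells us nothing about relationships among taxa.
II: derived state '1' in P, S, and T only — synapomorphy for {P, S, T}.
III (derived state '1') is shared by S and T — a synapomorphy uniting that clade.
Most parsimonious ingroup topology: ((P,(T,S)),F).
The clade {S, T} is supported by III: its derived state '1' occurs in exactly those taxa and in no other taxon (including the outgroup).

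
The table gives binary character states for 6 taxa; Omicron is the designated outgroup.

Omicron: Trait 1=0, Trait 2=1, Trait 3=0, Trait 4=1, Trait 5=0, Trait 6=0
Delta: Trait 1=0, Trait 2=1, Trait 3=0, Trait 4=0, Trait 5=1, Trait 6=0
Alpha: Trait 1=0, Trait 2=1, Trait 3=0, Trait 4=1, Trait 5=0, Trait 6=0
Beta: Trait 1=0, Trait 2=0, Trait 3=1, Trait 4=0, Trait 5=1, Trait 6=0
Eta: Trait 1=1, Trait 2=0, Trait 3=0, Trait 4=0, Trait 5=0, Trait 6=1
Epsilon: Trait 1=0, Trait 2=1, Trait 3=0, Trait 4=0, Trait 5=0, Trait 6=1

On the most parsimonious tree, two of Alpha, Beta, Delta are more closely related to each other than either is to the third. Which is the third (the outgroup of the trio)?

Character polarity is set by the outgroup: the derived state is whichever differs from the outgroup's state, so for Trait 2, Trait 4 the derived state is '0', and for the remaining characters it is '1'.
Trait 1: derived state '1' in Eta only — an autapomorphy, so it tells us nothing about relationships among taxa.
Trait 2 (state '0') occurs in Beta and Eta but conflicts with the nesting implied by the other characters — most parsimoniously interpreted as homoplasy.
Trait 3: derived state '1' in Beta only — an autapomorphy, so it tells us nothing about relationships among taxa.
Only Beta, Delta, Epsilon, and Eta show the derived state '0' for Trait 4, supporting them as a clade.
Only Beta and Delta show the derived state '1' for Trait 5, supporting them as a clade.
Only Epsilon and Eta show the derived state '1' for Trait 6, supporting them as a clade.
Most parsimonious ingroup topology: (((Delta,Beta),(Eta,Epsilon)),Alpha).
Delta and Beta share a more recent common ancestor with each other than either does with Alpha, so Alpha is the least closely related of the three.

Alpha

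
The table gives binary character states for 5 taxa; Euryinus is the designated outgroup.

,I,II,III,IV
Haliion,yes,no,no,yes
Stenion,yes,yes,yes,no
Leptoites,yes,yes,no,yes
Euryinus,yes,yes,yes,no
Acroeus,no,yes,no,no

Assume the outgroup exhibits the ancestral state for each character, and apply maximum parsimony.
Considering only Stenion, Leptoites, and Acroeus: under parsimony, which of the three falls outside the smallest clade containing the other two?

Character polarity is set by the outgroup: the derived state is whichever differs from the outgroup's state, so for I, II, III the derived state is 'no', and for the remaining characters it is 'yes'.
I: derived state 'no' in Acroeus only — an autapomorphy, so it tells us nothing about relationships among taxa.
II (derived state 'no') is unique to Haliion (autapomorphy; uninformative for grouping).
Only Acroeus, Haliion, and Leptoites show the derived state 'no' for III, supporting them as a clade.
Only Haliion and Leptoites show the derived state 'yes' for IV, supporting them as a clade.
Most parsimonious ingroup topology: (((Leptoites,Haliion),Acroeus),Stenion).
Acroeus and Leptoites share a more recent common ancestor with each other than either does with Stenion, so Stenion is the least closely related of the three.

Stenion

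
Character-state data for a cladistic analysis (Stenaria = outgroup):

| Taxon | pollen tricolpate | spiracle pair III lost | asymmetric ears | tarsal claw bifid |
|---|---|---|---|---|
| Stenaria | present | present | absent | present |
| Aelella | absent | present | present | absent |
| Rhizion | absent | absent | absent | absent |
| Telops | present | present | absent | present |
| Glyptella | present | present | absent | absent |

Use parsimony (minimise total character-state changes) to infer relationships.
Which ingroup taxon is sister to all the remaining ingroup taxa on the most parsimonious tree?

Telops

Character polarity is set by the outgroup: the derived state is whichever differs from the outgroup's state, so for pollen tricolpate, spiracle pair III lost, tarsal claw bifid the derived state is 'absent', and for the remaining characters it is 'present'.
Only Aelella and Rhizion show the derived state 'absent' for pollen tricolpate, supporting them as a clade.
spiracle pair III lost (derived state 'absent') is unique to Rhizion (autapomorphy; uninformative for grouping).
asymmetric ears (derived state 'present') is unique to Aelella (autapomorphy; uninformative for grouping).
Only Aelella, Glyptella, and Rhizion show the derived state 'absent' for tarsal claw bifid, supporting them as a clade.
Most parsimonious ingroup topology: (((Aelella,Rhizion),Glyptella),Telops).
Telops is sister to the clade containing all other ingroup taxa, so it is the earliest-diverging (most basal) ingroup lineage.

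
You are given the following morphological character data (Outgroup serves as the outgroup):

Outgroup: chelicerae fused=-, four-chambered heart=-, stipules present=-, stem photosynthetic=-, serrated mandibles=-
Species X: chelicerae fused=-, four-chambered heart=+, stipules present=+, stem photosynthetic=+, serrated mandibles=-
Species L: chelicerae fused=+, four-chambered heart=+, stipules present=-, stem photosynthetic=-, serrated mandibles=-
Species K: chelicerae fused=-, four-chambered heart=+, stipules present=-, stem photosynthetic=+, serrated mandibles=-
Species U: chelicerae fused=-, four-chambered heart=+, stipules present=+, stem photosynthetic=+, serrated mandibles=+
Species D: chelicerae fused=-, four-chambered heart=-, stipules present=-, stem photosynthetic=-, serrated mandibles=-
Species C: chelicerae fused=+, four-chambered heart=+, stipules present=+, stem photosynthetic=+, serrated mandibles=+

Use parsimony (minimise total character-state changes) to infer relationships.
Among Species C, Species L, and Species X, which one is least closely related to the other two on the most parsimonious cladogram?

The outgroup has state '-' for every character, so '+' is the derived state throughout.
chelicerae fused (state '+') occurs in Species C and Species L but conflicts with the nesting implied by the other characters — most parsimoniously interpreted as homoplasy.
Only Species C, Species K, Species L, Species U, and Species X show the derived state '+' for four-chambered heart, supporting them as a clade.
stipules present (derived state '+') is shared by Species C, Species U, and Species X — a synapomorphy uniting that clade.
stem photosynthetic (derived state '+') is shared by Species C, Species K, Species U, and Species X — a synapomorphy uniting that clade.
Only Species C and Species U show the derived state '+' for serrated mandibles, supporting them as a clade.
Most parsimonious ingroup topology: ((((Species X,(Species U,Species C)),Species K),Species L),Species D).
Species X and Species C share a more recent common ancestor with each other than either does with Species L, so Species L is the least closely related of the three.

Species L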